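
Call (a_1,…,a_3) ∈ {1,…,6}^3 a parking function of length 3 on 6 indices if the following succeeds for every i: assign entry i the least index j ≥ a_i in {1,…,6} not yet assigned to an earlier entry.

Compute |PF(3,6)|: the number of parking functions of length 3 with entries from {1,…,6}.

Count = (6+1−3)·(6+1)^{3−1} = 4·49 = 196 [KW]
One tuple (5,1,3) → sorted (1,3,5): b_i ≤ 3+i ∀i, a PF.

196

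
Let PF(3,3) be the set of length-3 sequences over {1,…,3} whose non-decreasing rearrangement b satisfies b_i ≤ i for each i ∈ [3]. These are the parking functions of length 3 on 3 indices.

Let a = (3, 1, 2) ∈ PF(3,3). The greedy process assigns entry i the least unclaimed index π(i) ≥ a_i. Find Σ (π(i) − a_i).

Σπ(i) = 1+…+3 = 6; Σa = 3+1+2 = 6; disp = 6−6 = 0.

0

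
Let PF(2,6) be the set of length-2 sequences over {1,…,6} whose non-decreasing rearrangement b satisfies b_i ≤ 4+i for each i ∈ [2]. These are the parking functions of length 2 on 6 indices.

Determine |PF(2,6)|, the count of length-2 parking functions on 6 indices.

35

|PF| = (6+1−2)·(6+1)^{2−1} = 5·7 = 35 (Konheim–Weiss)
E.g. (1,4) → sorted (1,4): b_i ≤ 4+i ∀i, a PF.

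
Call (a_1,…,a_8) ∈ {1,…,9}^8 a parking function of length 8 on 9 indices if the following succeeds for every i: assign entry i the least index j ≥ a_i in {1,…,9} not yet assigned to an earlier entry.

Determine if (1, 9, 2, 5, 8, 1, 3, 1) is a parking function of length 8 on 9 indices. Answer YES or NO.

Rearranged: b = (1, 1, 1, 2, 3, 5, 8, 9).
  b_1=1 ≤ 2
  b_2=1 ≤ 3
  b_3=1 ≤ 4
  b_4=2 ≤ 5
  b_5=3 ≤ 6
  b_6=5 ≤ 7
  b_7=8 ≤ 8
  b_8=9 ≤ 9
All bounds hold ⇒ YES

YES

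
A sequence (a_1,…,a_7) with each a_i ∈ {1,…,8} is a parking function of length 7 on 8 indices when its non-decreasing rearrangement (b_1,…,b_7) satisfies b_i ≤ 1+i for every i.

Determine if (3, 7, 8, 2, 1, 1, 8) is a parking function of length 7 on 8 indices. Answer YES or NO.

NO

Rearranged: b = (1, 1, 2, 3, 7, 8, 8).
  b_1=1 ≤ 2
  b_2=1 ≤ 3
  b_3=2 ≤ 4
  b_4=3 ≤ 5
  b_5=7 > 6
  fails at i=5 ⇒ NO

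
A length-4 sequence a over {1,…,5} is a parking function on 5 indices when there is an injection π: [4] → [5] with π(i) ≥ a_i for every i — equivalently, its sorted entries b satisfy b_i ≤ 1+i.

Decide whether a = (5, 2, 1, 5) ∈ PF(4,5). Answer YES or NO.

Order a: b = (1, 2, 5, 5).
  b_1=1 ≤ 2
  b_2=2 ≤ 3
  b_3=5 > 4
  fails at i=3 ⇒ NO

NO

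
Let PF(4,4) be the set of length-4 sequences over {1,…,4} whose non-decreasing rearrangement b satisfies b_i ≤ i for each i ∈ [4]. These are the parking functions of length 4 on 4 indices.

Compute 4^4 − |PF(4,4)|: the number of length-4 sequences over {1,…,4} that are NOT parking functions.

#PF = (4−4+1)·(4+1)^(4−1) = 1 · 125 = 125 (Konheim–Weiss)
Example (4,4,4,3) → sorted (3,4,4,4): b_1=3>1, not a PF.
4^4 − 125 = 256 − 125 = 131

131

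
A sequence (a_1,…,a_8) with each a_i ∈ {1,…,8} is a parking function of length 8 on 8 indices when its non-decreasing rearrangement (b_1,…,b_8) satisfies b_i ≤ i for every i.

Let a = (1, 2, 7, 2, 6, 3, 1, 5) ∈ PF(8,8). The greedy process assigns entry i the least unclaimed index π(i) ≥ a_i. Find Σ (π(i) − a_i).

Σπ = 36 ({1..8} each once); Σa = 1+2+7+2+6+3+1+5 = 27; disp = 36−27 = 9.

9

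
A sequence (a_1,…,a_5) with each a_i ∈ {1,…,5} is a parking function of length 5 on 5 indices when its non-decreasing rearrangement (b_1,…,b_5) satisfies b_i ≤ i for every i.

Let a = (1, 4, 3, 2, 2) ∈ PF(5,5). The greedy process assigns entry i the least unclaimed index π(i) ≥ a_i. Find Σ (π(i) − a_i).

3

Σπ = 5·6/2 = 15 (π permutes [5]); Σa = 1+4+3+2+2 = 12; disp = 15−12 = 3.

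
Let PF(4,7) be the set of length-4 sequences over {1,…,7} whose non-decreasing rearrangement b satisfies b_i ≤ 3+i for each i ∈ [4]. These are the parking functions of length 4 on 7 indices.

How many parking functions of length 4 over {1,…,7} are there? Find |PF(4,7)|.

Count = (7+1−4)·(7+1)^{4−1} = 4·512 = 2048 (Pollak)
Example (3,4,7,2) → sorted (2,3,4,7): b_i ≤ 3+i ∀i, a PF.

2048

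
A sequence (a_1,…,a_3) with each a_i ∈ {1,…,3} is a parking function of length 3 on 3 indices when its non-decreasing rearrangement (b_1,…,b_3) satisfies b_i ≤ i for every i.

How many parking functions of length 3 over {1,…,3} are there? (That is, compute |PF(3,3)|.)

16

|PF(3,3)| = (3+1−3)·(3+1)^{3−1} = 1·16 = 16 [KW]
E.g. (2,1,1) → sorted (1,1,2): b_i ≤ i ∀i, a PF.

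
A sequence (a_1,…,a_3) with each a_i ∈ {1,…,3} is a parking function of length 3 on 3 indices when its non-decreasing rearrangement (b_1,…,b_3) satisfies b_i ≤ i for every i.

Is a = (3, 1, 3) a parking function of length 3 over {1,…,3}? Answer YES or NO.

Order a: b = (1, 3, 3).
  b_1=1 ≤ 1
  b_2=3 > 2
  fails at i=2 ⇒ NO

NO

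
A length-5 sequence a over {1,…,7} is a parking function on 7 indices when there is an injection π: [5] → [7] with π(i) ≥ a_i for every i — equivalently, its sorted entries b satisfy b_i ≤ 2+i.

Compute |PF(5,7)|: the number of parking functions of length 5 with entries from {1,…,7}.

12288

Count = (8−5)·8^(5−1) = 3·4096 = 12288 [KW]
E.g. (4,2,4,7,4) → sorted (2,4,4,4,7): b_i ≤ 2+i ∀i, a PF.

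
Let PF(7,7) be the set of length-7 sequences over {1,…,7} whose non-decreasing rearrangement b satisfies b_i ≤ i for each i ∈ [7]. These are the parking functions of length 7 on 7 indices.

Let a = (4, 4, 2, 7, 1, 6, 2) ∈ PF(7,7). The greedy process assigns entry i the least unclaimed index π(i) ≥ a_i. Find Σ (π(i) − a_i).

Σπ(i) = 1+…+7 = 28; Σa = 4+4+2+7+1+6+2 = 26; disp = 28−26 = 2.

2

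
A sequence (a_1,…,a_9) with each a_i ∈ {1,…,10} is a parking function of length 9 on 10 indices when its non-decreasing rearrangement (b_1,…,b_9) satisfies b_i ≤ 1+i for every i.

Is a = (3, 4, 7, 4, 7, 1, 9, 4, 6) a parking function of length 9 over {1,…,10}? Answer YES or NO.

Rearranged: b = (1, 3, 4, 4, 4, 6, 7, 7, 9).
  b_1=1 ≤ 2
  b_2=3 ≤ 3
  b_3=4 ≤ 4
  b_4=4 ≤ 5
  b_5=4 ≤ 6
  b_6=6 ≤ 7
  b_7=7 ≤ 8
  b_8=7 ≤ 9
  b_9=9 ≤ 10
All bounds hold ⇒ YES

YES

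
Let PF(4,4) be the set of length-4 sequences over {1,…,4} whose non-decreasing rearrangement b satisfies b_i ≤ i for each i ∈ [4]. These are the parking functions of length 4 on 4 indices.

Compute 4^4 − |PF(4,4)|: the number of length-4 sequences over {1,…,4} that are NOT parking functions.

131

|PF(4,4)| = (5−4)·5^(4−1) = 1·125 = 125 (Konheim–Weiss)
Example (1,4,4,4) → sorted (1,4,4,4): b_2=4>2, not a PF.
So 256 − 125 = 131 fail.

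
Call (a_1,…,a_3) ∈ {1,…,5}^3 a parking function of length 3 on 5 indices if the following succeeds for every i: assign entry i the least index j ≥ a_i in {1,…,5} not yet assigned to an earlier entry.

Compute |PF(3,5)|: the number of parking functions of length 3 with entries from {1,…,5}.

|PF| = (5−3+1)·(5+1)^(3−1) = 3×36 = 108
One tuple (2,5,2) → sorted (2,2,5): b_i ≤ 2+i ∀i, a PF.

108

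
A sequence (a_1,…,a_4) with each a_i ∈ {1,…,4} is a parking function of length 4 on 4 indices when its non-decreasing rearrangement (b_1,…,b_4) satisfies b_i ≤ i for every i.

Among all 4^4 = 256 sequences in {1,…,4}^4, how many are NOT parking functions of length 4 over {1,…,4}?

#PF = (4+1−4)·(4+1)^{4−1} = 1×125 = 125 (Pollak)
Check (3,3,3,3) → sorted (3,3,3,3): b_1=3>1, not a PF.
Total 256; non-PF = 256−125 = 131

131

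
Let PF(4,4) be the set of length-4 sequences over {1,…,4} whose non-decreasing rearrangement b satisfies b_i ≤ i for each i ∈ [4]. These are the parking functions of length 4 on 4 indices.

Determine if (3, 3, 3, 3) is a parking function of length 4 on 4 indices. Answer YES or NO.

Sorted: b = (3, 3, 3, 3).
  b_1=3 > 1
  fails at i=1 ⇒ NO

NO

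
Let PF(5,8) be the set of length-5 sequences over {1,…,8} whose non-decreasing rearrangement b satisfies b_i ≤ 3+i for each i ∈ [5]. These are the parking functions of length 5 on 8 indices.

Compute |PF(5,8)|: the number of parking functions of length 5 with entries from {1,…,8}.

26244

|PF| = 4·9^4 = 4·6561 = 26244 (Pollak)
E.g. (5,3,1,5,1) → sorted (1,1,3,5,5): b_i ≤ 3+i ∀i, a PF.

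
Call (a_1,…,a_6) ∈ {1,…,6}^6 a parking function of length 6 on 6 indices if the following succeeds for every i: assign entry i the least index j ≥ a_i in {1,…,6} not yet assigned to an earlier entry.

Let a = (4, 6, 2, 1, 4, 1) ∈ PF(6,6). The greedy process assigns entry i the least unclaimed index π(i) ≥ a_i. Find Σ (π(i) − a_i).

3

Σπ = 6·7/2 = 21 (π permutes [6]); Σa = 4+6+2+1+4+1 = 18; disp = 21−18 = 3.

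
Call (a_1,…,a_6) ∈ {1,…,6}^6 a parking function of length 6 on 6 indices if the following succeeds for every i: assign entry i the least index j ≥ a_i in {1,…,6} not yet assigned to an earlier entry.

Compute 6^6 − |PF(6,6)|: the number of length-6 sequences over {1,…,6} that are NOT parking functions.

29849

|PF| = (7−6)·7^(6−1) = 1×16807 = 16807 (Konheim–Weiss)
Check (4,5,1,5,4,6) → sorted (1,4,4,5,5,6): b_2=4>2, not a PF.
6^6 − 16807 = 46656 − 16807 = 29849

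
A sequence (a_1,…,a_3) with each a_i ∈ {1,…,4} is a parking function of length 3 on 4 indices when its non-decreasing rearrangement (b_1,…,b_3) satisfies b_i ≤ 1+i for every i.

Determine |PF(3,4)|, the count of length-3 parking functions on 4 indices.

50

|PF| = (5−3)·5^(3−1) = 2 · 25 = 50 (Pollak)
Check (1,1,2) → sorted (1,1,2): b_i ≤ 1+i ∀i, a PF.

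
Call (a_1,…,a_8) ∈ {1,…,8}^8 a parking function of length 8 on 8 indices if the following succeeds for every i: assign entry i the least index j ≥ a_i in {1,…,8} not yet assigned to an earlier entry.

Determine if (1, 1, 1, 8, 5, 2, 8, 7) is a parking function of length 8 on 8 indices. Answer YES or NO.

Rearranged: b = (1, 1, 1, 2, 5, 7, 8, 8).
  b_1=1 ≤ 1
  b_2=1 ≤ 2
  b_3=1 ≤ 3
  b_4=2 ≤ 4
  b_5=5 ≤ 5
  b_6=7 > 6
  fails at i=6 ⇒ NO

NO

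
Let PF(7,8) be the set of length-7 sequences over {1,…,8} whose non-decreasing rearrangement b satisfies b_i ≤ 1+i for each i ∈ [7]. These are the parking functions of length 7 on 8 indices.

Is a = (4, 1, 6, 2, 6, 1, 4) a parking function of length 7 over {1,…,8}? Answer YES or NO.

Order a: b = (1, 1, 2, 4, 4, 6, 6).
  b_1=1 ≤ 2
  b_2=1 ≤ 3
  b_3=2 ≤ 4
  b_4=4 ≤ 5
  b_5=4 ≤ 6
  b_6=6 ≤ 7
  b_7=6 ≤ 8
All bounds hold ⇒ YES

YES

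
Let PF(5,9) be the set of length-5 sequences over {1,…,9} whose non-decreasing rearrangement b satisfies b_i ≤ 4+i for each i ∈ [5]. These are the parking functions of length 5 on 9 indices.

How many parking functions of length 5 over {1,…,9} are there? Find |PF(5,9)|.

|PF(5,9)| = (10−5)·10^(5−1) = 5×10000 = 50000 (Konheim–Weiss)
Check (1,7,1,2,5) → sorted (1,1,2,5,7): b_i ≤ 4+i ∀i, a PF.

50000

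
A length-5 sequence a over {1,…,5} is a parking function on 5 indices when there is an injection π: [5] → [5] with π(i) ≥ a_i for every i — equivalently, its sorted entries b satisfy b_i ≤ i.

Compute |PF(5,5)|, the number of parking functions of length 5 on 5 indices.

|PF| = 1·6^4 = 1·1296 = 1296 (Pollak)
E.g. (2,1,4,1,4) → sorted (1,1,2,4,4): b_i ≤ i ∀i, a PF.

1296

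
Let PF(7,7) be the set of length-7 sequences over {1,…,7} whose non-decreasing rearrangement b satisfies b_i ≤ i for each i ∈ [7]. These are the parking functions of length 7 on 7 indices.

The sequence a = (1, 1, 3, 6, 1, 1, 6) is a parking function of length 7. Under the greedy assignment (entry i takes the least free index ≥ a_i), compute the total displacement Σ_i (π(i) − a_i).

Σπ(i) = 1+…+7 = 28; Σa = 1+1+3+6+1+1+6 = 19; disp = 28−19 = 9.

9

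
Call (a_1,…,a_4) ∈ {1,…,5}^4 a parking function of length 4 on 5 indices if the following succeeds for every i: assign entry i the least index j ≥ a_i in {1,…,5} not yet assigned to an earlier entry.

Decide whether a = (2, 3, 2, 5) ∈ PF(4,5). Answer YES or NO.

Order a: b = (2, 2, 3, 5).
  b_1=2 ≤ 2
  b_2=2 ≤ 3
  b_3=3 ≤ 4
  b_4=5 ≤ 5
All bounds hold ⇒ YES

YES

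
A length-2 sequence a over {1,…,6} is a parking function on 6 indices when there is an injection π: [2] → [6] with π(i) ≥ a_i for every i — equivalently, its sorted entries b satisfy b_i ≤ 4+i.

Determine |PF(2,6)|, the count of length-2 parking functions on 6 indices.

35

|PF| = 5·7^1 = 5×7 = 35 (Konheim–Weiss)
Check (5,4) → sorted (4,5): b_i ≤ 4+i ∀i, a PF.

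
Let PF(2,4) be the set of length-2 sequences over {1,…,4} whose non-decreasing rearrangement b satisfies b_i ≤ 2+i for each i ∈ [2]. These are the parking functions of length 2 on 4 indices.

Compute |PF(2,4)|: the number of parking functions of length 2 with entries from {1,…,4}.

15

|PF(2,4)| = 3·5^1 = 3×5 = 15 (Konheim–Weiss)
Example (1,2) → sorted (1,2): b_i ≤ 2+i ∀i, a PF.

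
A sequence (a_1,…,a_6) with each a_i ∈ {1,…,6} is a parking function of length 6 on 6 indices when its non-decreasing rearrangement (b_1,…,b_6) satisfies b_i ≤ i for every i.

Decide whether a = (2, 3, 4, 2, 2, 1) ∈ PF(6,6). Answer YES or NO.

Order a: b = (1, 2, 2, 2, 3, 4).
  b_1=1 ≤ 1
  b_2=2 ≤ 2
  b_3=2 ≤ 3
  b_4=2 ≤ 4
  b_5=3 ≤ 5
  b_6=4 ≤ 6
All bounds hold ⇒ YES

YES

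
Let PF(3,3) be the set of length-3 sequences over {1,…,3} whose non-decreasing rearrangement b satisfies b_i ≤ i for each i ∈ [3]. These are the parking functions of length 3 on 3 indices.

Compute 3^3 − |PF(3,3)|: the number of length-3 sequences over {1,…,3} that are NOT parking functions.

11

|PF(3,3)| = (4−3)·4^(3−1) = 1×16 = 16 (Konheim–Weiss)
E.g. (3,3,3) → sorted (3,3,3): b_1=3>1, not a PF.
So 27 − 16 = 11 fail.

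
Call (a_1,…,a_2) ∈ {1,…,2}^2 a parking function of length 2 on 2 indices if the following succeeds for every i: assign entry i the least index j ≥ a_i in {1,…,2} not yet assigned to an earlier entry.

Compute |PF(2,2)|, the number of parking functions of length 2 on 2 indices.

|PF| = 1·3^1 = 1 · 3 = 3
E.g. (1,1) → sorted (1,1): b_i ≤ i ∀i, a PF.

3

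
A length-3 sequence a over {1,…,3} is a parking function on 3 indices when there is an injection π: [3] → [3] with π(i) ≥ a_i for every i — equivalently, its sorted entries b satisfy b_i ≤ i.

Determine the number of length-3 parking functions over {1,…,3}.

16

Count = (4−3)·4^(3−1) = 1×16 = 16 (Pollak)
Check (2,2,1) → sorted (1,2,2): b_i ≤ i ∀i, a PF.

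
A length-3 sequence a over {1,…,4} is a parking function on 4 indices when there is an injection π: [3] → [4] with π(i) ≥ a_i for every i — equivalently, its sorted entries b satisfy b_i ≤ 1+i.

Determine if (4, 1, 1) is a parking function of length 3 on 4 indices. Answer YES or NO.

Sorted: b = (1, 1, 4).
  b_1=1 ≤ 2
  b_2=1 ≤ 3
  b_3=4 ≤ 4
All bounds hold ⇒ YES

YES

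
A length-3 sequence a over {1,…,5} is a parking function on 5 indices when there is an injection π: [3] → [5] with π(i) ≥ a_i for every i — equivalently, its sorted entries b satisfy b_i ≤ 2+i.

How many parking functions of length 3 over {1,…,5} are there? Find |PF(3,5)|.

|PF(3,5)| = (5−3+1)·(5+1)^(3−1) = 3 · 36 = 108 [KW]
Check (1,3,5) → sorted (1,3,5): b_i ≤ 2+i ∀i, a PF.

108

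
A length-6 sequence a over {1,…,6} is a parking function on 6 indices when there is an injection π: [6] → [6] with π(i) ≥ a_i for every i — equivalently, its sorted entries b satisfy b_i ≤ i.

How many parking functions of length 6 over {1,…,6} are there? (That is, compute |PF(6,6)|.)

#PF = (7−6)·7^(6−1) = 1·16807 = 16807 [KW]
Example (5,1,4,2,4,3) → sorted (1,2,3,4,4,5): b_i ≤ i ∀i, a PF.

16807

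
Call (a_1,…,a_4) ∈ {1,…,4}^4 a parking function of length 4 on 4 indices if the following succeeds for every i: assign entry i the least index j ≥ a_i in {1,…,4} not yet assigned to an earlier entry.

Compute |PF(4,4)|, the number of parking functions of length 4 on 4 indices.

|PF| = (4−4+1)·(4+1)^(4−1) = 1×125 = 125 (Pollak)
One tuple (1,1,1,1) → sorted (1,1,1,1): b_i ≤ i ∀i, a PF.

125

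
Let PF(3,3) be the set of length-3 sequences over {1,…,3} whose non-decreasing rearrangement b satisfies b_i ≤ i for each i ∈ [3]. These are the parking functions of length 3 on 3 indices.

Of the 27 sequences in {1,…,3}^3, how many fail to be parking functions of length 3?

11

#PF = (3+1−3)·(3+1)^{3−1} = 1 · 16 = 16 (Pollak)
One tuple (3,3,1) → sorted (1,3,3): b_2=3>2, not a PF.
So 27 − 16 = 11 fail.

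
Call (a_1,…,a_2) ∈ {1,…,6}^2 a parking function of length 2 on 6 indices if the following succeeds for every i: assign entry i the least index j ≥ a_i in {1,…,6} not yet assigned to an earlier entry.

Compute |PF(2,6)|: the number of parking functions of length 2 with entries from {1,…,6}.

35

Count = 5·7^1 = 5 · 7 = 35 [KW]
E.g. (2,5) → sorted (2,5): b_i ≤ 4+i ∀i, a PF.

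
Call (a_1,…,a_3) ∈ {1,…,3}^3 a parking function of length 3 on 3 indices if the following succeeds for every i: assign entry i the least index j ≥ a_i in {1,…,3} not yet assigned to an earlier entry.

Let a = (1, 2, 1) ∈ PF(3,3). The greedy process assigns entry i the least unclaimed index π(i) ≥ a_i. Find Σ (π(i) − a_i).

Σπ = 3·4/2 = 6 (π permutes [3]); Σa = 1+2+1 = 4; disp = 6−4 = 2.

2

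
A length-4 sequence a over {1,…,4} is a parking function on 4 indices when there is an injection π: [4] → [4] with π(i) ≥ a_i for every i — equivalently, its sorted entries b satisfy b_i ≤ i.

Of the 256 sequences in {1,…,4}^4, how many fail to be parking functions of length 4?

Count = (5−4)·5^(4−1) = 1·125 = 125 (Pollak)
One tuple (3,3,3,2) → sorted (2,3,3,3): b_1=2>1, not a PF.
So 256 − 125 = 131 fail.

131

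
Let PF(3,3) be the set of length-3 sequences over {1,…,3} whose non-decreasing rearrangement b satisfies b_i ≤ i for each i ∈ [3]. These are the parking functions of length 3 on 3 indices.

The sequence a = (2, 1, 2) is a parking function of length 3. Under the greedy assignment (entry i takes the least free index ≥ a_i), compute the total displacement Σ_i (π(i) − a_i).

1

Σπ = 6 ({1..3} each once); Σa = 2+1+2 = 5; disp = 6−5 = 1.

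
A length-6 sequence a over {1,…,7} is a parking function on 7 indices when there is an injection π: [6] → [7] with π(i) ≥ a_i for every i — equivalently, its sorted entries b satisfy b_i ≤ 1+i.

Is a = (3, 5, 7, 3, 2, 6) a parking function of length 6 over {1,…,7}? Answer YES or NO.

YES

Order a: b = (2, 3, 3, 5, 6, 7).
  b_1=2 ≤ 2
  b_2=3 ≤ 3
  b_3=3 ≤ 4
  b_4=5 ≤ 5
  b_5=6 ≤ 6
  b_6=7 ≤ 7
All bounds hold ⇒ YES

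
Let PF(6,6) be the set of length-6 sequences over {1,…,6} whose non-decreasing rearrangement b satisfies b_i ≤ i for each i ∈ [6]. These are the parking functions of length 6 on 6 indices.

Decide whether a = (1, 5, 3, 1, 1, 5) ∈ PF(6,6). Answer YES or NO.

YES

Sorted: b = (1, 1, 1, 3, 5, 5).
  b_1=1 ≤ 1
  b_2=1 ≤ 2
  b_3=1 ≤ 3
  b_4=3 ≤ 4
  b_5=5 ≤ 5
  b_6=5 ≤ 6
All bounds hold ⇒ YES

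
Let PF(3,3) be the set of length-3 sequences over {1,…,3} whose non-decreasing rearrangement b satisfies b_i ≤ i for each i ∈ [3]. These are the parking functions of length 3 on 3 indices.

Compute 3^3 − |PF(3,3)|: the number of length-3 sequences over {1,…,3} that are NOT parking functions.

Count = 1·4^2 = 1×16 = 16 [KW]
Example (1,3,3) → sorted (1,3,3): b_2=3>2, not a PF.
3^3 − 16 = 27 − 16 = 11

11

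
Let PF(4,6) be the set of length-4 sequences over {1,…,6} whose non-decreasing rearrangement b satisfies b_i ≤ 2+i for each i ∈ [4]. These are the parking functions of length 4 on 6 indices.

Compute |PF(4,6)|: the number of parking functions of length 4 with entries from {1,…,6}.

1029

|PF(4,6)| = (7−4)·7^(4−1) = 3×343 = 1029 (Pollak)
E.g. (4,5,3,2) → sorted (2,3,4,5): b_i ≤ 2+i ∀i, a PF.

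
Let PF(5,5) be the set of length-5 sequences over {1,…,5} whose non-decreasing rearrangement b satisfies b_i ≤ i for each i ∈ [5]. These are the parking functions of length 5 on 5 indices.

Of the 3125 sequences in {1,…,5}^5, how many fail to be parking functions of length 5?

1829

#PF = 1·6^4 = 1·1296 = 1296 [KW]
Check (5,5,3,5,1) → sorted (1,3,5,5,5): b_2=3>2, not a PF.
5^5 − 1296 = 3125 − 1296 = 1829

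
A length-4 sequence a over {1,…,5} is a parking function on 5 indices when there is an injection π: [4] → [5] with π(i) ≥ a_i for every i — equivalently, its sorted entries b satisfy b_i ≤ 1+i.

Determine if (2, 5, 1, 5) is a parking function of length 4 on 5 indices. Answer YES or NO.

Order a: b = (1, 2, 5, 5).
  b_1=1 ≤ 2
  b_2=2 ≤ 3
  b_3=5 > 4
  fails at i=3 ⇒ NO

NO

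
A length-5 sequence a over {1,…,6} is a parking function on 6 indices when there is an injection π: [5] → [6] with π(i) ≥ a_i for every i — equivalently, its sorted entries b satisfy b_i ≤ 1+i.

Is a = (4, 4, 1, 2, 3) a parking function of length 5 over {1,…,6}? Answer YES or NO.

Sorted: b = (1, 2, 3, 4, 4).
  b_1=1 ≤ 2
  b_2=2 ≤ 3
  b_3=3 ≤ 4
  b_4=4 ≤ 5
  b_5=4 ≤ 6
All bounds hold ⇒ YES

YES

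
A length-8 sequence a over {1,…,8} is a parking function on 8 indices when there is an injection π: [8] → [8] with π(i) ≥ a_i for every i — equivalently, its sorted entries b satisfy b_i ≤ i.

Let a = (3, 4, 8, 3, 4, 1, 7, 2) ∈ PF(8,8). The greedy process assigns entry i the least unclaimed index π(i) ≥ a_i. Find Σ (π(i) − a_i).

4

Σπ = 8·9/2 = 36 (π permutes [8]); Σa = 3+4+8+3+4+1+7+2 = 32; disp = 36−32 = 4.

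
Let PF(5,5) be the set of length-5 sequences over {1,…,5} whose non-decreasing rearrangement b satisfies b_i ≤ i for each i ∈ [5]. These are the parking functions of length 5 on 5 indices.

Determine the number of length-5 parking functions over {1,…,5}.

Count = (6−5)·6^(5−1) = 1·1296 = 1296 [KW]
One tuple (1,2,1,4,3) → sorted (1,1,2,3,4): b_i ≤ i ∀i, a PF.

1296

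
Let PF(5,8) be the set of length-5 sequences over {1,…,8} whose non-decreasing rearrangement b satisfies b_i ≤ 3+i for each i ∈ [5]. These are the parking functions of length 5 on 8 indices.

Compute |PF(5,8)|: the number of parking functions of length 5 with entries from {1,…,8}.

|PF(5,8)| = (8−5+1)·(8+1)^(5−1) = 4 · 6561 = 26244 (Pollak)
One tuple (1,6,3,6,6) → sorted (1,3,6,6,6): b_i ≤ 3+i ∀i, a PF.

26244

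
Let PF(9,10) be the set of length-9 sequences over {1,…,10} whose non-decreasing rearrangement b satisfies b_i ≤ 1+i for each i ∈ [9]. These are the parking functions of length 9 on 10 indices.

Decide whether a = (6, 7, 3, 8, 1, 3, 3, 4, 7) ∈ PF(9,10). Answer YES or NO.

YES

Sorted: b = (1, 3, 3, 3, 4, 6, 7, 7, 8).
  b_1=1 ≤ 2
  b_2=3 ≤ 3
  b_3=3 ≤ 4
  b_4=3 ≤ 5
  b_5=4 ≤ 6
  b_6=6 ≤ 7
  b_7=7 ≤ 8
  b_8=7 ≤ 9
  b_9=8 ≤ 10
All bounds hold ⇒ YES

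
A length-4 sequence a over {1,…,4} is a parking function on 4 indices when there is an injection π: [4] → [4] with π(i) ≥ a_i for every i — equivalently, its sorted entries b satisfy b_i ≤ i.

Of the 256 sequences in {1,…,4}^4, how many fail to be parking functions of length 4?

|PF(4,4)| = 1·5^3 = 1·125 = 125 [KW]
One tuple (3,2,4,2) → sorted (2,2,3,4): b_1=2>1, not a PF.
So 256 − 125 = 131 fail.

131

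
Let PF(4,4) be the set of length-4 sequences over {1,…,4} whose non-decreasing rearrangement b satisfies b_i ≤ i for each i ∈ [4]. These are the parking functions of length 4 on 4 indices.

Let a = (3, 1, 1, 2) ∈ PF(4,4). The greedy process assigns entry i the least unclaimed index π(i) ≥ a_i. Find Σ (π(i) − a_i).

Σπ = 10 ({1..4} each once); Σa = 3+1+1+2 = 7; disp = 10−7 = 3.

3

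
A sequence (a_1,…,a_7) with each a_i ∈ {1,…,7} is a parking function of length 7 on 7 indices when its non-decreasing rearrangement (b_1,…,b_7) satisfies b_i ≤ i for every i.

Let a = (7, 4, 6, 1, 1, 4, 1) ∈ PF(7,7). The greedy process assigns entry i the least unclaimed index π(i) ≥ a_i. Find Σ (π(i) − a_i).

4

Σπ = 28 ({1..7} each once); Σa = 7+4+6+1+1+4+1 = 24; disp = 28−24 = 4.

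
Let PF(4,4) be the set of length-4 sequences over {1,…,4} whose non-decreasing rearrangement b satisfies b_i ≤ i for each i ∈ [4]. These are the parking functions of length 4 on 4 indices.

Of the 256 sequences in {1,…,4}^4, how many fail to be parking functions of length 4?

131

#PF = (4+1−4)·(4+1)^{4−1} = 1×125 = 125 (Konheim–Weiss)
E.g. (4,2,3,3) → sorted (2,3,3,4): b_1=2>1, not a PF.
4^4 − 125 = 256 − 125 = 131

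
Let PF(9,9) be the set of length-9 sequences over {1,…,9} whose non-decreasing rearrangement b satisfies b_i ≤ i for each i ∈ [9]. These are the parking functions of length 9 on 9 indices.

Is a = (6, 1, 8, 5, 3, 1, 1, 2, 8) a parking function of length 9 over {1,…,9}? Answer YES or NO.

Order a: b = (1, 1, 1, 2, 3, 5, 6, 8, 8).
  b_1=1 ≤ 1
  b_2=1 ≤ 2
  b_3=1 ≤ 3
  b_4=2 ≤ 4
  b_5=3 ≤ 5
  b_6=5 ≤ 6
  b_7=6 ≤ 7
  b_8=8 ≤ 8
  b_9=8 ≤ 9
All bounds hold ⇒ YES

YES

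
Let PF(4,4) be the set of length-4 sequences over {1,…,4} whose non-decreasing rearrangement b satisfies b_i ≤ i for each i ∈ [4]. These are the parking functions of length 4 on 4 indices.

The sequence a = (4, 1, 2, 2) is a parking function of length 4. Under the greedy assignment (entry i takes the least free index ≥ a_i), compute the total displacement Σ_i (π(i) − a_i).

1

Σπ = 10 ({1..4} each once); Σa = 4+1+2+2 = 9; disp = 10−9 = 1.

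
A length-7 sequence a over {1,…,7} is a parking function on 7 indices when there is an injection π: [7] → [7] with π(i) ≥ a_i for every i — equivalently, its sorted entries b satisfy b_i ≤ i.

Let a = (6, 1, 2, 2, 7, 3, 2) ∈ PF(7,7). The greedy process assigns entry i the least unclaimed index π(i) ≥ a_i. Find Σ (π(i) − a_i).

Σπ = 7·8/2 = 28 (π permutes [7]); Σa = 6+1+2+2+7+3+2 = 23; disp = 28−23 = 5.

5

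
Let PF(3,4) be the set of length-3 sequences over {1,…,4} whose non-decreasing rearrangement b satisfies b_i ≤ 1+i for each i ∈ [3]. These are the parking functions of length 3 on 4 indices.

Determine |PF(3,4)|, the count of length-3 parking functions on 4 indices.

#PF = (4+1−3)·(4+1)^{3−1} = 2 · 25 = 50 (Pollak)
Example (1,1,3) → sorted (1,1,3): b_i ≤ 1+i ∀i, a PF.

50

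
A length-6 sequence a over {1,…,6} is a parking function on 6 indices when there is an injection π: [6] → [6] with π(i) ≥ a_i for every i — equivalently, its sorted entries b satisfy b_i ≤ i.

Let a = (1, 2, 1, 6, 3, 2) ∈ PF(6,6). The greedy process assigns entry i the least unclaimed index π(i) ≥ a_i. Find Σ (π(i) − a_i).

Σπ(i) = 1+…+6 = 21; Σa = 1+2+1+6+3+2 = 15; disp = 21−15 = 6.

6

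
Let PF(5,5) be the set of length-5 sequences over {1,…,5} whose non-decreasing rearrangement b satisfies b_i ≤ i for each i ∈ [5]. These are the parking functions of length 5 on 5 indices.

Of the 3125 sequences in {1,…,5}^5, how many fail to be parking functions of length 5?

1829

|PF(5,5)| = (5−5+1)·(5+1)^(5−1) = 1 · 1296 = 1296 (Konheim–Weiss)
One tuple (5,4,3,3,1) → sorted (1,3,3,4,5): b_2=3>2, not a PF.
Total 3125; non-PF = 3125−1296 = 1829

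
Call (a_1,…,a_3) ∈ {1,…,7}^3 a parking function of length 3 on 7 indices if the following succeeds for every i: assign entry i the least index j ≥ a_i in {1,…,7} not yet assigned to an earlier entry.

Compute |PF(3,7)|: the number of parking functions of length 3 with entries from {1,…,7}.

320

|PF(3,7)| = (8−3)·8^(3−1) = 5×64 = 320 (Konheim–Weiss)
Example (4,5,2) → sorted (2,4,5): b_i ≤ 4+i ∀i, a PF.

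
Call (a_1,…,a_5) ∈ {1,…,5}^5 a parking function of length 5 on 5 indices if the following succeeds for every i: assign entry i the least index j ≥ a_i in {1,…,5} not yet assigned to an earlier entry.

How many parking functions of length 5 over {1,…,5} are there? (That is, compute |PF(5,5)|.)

|PF| = 1·6^4 = 1 · 1296 = 1296 (Konheim–Weiss)
One tuple (2,1,4,5,1) → sorted (1,1,2,4,5): b_i ≤ i ∀i, a PF.

1296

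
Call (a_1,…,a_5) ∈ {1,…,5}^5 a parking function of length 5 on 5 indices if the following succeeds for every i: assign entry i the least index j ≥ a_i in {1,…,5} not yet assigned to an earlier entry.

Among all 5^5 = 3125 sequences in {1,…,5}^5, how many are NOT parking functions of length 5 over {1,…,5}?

|PF| = (5+1−5)·(5+1)^{5−1} = 1·1296 = 1296 (Konheim–Weiss)
Example (3,3,4,5,3) → sorted (3,3,3,4,5): b_1=3>1, not a PF.
Total 3125; non-PF = 3125−1296 = 1829

1829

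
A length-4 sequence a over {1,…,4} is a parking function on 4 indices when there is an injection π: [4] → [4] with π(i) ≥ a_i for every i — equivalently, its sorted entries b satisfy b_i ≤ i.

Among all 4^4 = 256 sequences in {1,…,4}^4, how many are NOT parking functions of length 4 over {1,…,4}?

131

|PF| = 1·5^3 = 1×125 = 125 (Konheim–Weiss)
Example (3,4,4,2) → sorted (2,3,4,4): b_1=2>1, not a PF.
Total 256; non-PF = 256−125 = 131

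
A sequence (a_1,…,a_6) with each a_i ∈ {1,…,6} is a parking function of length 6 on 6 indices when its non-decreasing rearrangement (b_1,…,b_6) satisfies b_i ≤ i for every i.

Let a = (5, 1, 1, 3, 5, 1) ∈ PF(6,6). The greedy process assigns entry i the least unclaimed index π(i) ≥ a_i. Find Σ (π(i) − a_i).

5

Σπ = 6·7/2 = 21 (π permutes [6]); Σa = 5+1+1+3+5+1 = 16; disp = 21−16 = 5.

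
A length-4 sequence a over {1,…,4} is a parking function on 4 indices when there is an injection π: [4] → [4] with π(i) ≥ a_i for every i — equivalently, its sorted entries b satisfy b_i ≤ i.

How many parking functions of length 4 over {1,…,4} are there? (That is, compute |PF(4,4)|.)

|PF| = (4−4+1)·(4+1)^(4−1) = 1 · 125 = 125 (Konheim–Weiss)
Example (1,1,3,1) → sorted (1,1,1,3): b_i ≤ i ∀i, a PF.

125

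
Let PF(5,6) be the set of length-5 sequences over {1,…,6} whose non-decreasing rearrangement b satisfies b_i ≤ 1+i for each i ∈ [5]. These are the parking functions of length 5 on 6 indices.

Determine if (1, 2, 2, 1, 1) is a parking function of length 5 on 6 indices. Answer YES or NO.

Sorted: b = (1, 1, 1, 2, 2).
  b_1=1 ≤ 2
  b_2=1 ≤ 3
  b_3=1 ≤ 4
  b_4=2 ≤ 5
  b_5=2 ≤ 6
All bounds hold ⇒ YES

YES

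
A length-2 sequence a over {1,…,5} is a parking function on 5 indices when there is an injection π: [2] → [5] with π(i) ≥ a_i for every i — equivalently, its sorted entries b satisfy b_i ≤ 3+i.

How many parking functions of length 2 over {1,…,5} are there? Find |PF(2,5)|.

Count = (5−2+1)·(5+1)^(2−1) = 4×6 = 24
One tuple (3,3) → sorted (3,3): b_i ≤ 3+i ∀i, a PF.

24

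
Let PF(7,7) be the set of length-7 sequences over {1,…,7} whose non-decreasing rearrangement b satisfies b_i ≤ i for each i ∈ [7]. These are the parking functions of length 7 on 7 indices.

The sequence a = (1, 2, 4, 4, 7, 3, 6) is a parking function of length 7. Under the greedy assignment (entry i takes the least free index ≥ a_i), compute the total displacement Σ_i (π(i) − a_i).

Σπ = 28 ({1..7} each once); Σa = 1+2+4+4+7+3+6 = 27; disp = 28−27 = 1.

1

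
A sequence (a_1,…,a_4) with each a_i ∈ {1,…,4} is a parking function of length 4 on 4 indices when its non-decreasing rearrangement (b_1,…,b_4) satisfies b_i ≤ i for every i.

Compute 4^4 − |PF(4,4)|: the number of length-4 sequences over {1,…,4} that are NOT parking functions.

131

|PF(4,4)| = (5−4)·5^(4−1) = 1×125 = 125
Example (4,3,4,4) → sorted (3,4,4,4): b_1=3>1, not a PF.
4^4 − 125 = 256 − 125 = 131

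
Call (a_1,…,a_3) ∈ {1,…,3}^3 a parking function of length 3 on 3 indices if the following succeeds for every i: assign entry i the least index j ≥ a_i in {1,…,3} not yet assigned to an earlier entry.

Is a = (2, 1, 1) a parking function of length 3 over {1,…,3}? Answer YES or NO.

YES

Rearranged: b = (1, 1, 2).
  b_1=1 ≤ 1
  b_2=1 ≤ 2
  b_3=2 ≤ 3
All bounds hold ⇒ YES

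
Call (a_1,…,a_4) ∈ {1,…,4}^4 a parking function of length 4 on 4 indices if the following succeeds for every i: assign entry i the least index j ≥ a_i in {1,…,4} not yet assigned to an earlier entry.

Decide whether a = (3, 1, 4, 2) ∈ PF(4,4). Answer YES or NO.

Order a: b = (1, 2, 3, 4).
  b_1=1 ≤ 1
  b_2=2 ≤ 2
  b_3=3 ≤ 3
  b_4=4 ≤ 4
All bounds hold ⇒ YES

YES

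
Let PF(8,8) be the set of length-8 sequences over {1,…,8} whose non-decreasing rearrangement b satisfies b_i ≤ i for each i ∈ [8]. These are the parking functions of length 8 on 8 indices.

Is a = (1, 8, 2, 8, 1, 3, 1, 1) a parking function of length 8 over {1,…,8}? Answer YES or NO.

NO

Rearranged: b = (1, 1, 1, 1, 2, 3, 8, 8).
  b_1=1 ≤ 1
  b_2=1 ≤ 2
  b_3=1 ≤ 3
  b_4=1 ≤ 4
  b_5=2 ≤ 5
  b_6=3 ≤ 6
  b_7=8 > 7
  fails at i=7 ⇒ NO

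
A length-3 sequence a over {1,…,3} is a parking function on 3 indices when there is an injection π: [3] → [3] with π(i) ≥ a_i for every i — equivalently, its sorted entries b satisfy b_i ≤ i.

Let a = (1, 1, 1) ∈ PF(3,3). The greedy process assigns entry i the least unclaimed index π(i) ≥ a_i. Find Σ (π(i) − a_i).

3

Σπ = 3·4/2 = 6 (π permutes [3]); Σa = 1+1+1 = 3; disp = 6−3 = 3.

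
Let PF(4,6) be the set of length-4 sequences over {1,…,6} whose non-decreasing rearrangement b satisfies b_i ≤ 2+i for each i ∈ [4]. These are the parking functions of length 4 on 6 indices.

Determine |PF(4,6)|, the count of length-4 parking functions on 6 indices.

|PF(4,6)| = (7−4)·7^(4−1) = 3·343 = 1029 (Pollak)
E.g. (1,2,3,6) → sorted (1,2,3,6): b_i ≤ 2+i ∀i, a PF.

1029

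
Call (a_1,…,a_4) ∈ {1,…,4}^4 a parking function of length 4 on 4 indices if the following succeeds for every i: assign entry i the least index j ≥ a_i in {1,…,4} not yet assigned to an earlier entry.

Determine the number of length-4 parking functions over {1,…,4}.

125

|PF| = (5−4)·5^(4−1) = 1·125 = 125 [KW]
One tuple (2,4,2,1) → sorted (1,2,2,4): b_i ≤ i ∀i, a PF.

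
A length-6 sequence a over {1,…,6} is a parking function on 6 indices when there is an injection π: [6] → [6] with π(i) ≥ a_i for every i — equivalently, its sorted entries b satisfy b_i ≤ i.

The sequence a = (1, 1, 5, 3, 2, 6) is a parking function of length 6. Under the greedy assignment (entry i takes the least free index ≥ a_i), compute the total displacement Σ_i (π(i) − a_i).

3

Σπ = 6·7/2 = 21 (π permutes [6]); Σa = 1+1+5+3+2+6 = 18; disp = 21−18 = 3.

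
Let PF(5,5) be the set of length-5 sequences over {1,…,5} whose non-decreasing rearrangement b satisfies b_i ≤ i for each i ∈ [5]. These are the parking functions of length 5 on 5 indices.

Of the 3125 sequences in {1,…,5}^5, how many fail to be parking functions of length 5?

#PF = (5+1−5)·(5+1)^{5−1} = 1·1296 = 1296 (Konheim–Weiss)
Check (5,5,5,4,4) → sorted (4,4,5,5,5): b_1=4>1, not a PF.
5^5 − 1296 = 3125 − 1296 = 1829

1829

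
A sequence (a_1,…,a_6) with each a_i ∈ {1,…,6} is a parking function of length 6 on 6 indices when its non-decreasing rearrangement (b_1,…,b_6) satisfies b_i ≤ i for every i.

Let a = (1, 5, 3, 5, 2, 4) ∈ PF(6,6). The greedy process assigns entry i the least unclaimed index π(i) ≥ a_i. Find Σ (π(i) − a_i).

1

Σπ = 6·7/2 = 21 (π permutes [6]); Σa = 1+5+3+5+2+4 = 20; disp = 21−20 = 1.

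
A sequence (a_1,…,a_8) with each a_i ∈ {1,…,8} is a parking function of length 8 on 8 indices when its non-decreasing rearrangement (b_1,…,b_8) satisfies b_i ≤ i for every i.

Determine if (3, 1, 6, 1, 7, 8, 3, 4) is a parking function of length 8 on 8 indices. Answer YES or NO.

Sorted: b = (1, 1, 3, 3, 4, 6, 7, 8).
  b_1=1 ≤ 1
  b_2=1 ≤ 2
  b_3=3 ≤ 3
  b_4=3 ≤ 4
  b_5=4 ≤ 5
  b_6=6 ≤ 6
  b_7=7 ≤ 7
  b_8=8 ≤ 8
All bounds hold ⇒ YES

YES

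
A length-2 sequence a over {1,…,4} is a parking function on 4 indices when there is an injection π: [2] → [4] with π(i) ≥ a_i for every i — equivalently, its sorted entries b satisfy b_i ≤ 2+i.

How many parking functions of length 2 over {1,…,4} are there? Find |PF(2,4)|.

15

|PF| = (4+1−2)·(4+1)^{2−1} = 3 · 5 = 15 (Pollak)
One tuple (4,2) → sorted (2,4): b_i ≤ 2+i ∀i, a PF.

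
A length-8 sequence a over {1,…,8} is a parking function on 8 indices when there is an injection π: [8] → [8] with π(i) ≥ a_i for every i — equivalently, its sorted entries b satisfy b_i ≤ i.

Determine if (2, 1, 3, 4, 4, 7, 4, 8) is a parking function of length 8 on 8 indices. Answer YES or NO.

Sorted: b = (1, 2, 3, 4, 4, 4, 7, 8).
  b_1=1 ≤ 1
  b_2=2 ≤ 2
  b_3=3 ≤ 3
  b_4=4 ≤ 4
  b_5=4 ≤ 5
  b_6=4 ≤ 6
  b_7=7 ≤ 7
  b_8=8 ≤ 8
All bounds hold ⇒ YES

YES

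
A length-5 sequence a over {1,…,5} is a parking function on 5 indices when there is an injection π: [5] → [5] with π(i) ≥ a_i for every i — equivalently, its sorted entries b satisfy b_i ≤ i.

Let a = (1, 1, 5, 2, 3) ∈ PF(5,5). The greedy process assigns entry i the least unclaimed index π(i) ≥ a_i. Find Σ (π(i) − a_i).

3

Σπ(i) = 1+…+5 = 15; Σa = 1+1+5+2+3 = 12; disp = 15−12 = 3.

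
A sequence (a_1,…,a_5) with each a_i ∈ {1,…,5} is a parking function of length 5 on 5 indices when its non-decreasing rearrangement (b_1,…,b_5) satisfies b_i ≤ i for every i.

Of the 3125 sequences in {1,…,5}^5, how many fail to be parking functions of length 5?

1829

|PF| = 1·6^4 = 1×1296 = 1296 (Pollak)
Check (4,5,4,5,2) → sorted (2,4,4,5,5): b_1=2>1, not a PF.
So 3125 − 1296 = 1829 fail.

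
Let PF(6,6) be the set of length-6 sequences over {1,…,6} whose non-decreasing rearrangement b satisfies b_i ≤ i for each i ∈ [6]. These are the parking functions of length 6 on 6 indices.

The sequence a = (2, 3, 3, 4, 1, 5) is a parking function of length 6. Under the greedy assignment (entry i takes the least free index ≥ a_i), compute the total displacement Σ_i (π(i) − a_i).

Σπ = 21 ({1..6} each once); Σa = 2+3+3+4+1+5 = 18; disp = 21−18 = 3.

3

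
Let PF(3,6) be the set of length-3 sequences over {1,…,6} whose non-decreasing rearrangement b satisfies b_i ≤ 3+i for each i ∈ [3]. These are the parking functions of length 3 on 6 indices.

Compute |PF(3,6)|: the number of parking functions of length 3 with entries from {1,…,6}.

|PF| = (6+1−3)·(6+1)^{3−1} = 4·49 = 196
E.g. (6,3,1) → sorted (1,3,6): b_i ≤ 3+i ∀i, a PF.

196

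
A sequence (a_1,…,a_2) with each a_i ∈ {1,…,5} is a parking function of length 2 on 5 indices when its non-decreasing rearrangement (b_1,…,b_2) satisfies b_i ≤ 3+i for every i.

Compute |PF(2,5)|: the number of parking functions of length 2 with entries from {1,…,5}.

24

|PF| = (5+1−2)·(5+1)^{2−1} = 4·6 = 24 (Konheim–Weiss)
One tuple (4,1) → sorted (1,4): b_i ≤ 3+i ∀i, a PF.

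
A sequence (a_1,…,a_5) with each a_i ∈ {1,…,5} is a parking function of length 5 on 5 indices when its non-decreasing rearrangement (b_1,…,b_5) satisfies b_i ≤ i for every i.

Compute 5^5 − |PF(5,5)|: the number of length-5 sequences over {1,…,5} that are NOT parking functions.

1829

Count = (6−5)·6^(5−1) = 1×1296 = 1296
E.g. (3,5,4,4,4) → sorted (3,4,4,4,5): b_1=3>1, not a PF.
5^5 − 1296 = 3125 − 1296 = 1829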